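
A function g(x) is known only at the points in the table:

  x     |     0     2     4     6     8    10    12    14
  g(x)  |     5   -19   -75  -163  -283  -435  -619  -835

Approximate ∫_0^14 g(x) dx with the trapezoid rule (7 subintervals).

Δx = 2.
T_7 = (2/2)·[5 + 2·(-19) + 2·(-75) + 2·(-163) + 2·(-283) + 2·(-435) + 2·(-619) + (-835)] = -4018.

-4018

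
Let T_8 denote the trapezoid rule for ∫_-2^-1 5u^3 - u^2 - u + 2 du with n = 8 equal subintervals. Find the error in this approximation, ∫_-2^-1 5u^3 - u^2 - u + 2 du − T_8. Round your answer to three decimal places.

0.061

Exact integral: ∫_-2^-1 f(u) du ≈ -17.58333.
T_8 = -17.64453125.
Error ≈ -17.58333 − (-17.64453125) ≈ 0.061.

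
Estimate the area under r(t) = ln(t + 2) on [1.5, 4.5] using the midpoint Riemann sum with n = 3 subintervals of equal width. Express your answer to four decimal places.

Δt = (4.5 − 1.5)/3 = 1.
Midpoints: 2, 3, 4.
r(2) ≈ 1.3863, r(3) ≈ 1.6094, r(4) ≈ 1.7918.
Sum = Δt · [r(2) + r(3) + r(4)].
Sum ≈ 4.7875.

4.7875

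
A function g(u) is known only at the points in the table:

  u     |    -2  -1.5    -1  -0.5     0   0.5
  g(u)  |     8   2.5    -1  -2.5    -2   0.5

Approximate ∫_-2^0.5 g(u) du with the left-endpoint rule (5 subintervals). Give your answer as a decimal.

2.5

Δu = 0.5.
Sum = 0.5·[8 + 2.5 + (-1) + (-2.5) + (-2)] = 2.5.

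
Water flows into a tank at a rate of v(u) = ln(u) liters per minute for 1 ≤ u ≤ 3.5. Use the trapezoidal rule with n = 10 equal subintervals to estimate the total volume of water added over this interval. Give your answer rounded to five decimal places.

1.88096

Δu = (3.5 − 1)/10 = 0.25.
v(1) ≈ 0.00000, v(1.25) ≈ 0.22314, v(1.5) ≈ 0.40547, v(1.75) ≈ 0.55962, v(2) ≈ 0.69315, v(2.25) ≈ 0.81093, v(2.5) ≈ 0.91629, v(2.75) ≈ 1.01160, v(3) ≈ 1.09861, v(3.25) ≈ 1.17865, v(3.5) ≈ 1.25276.
T_10 = (Δu/2)·[v(u_0) + 2v(u_1) + ... + 2v(u_{9}) + v(u_10)].
Sum ≈ 1.88096.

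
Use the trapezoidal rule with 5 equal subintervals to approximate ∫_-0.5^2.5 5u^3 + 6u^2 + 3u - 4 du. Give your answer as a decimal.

Δu = (2.5 − (-0.5))/5 = 0.6.
f(-0.5) = -4.625, f(0.1) = -3.635, f(0.7) = 2.755, f(1.3) = 21.025, f(1.9) = 57.655, f(2.5) = 119.125.
T_5 = (Δu/2)·[f(u_0) + 2f(u_1) + ... + 2f(u_{4}) + f(u_5)].
Sum = 81.03.

81.03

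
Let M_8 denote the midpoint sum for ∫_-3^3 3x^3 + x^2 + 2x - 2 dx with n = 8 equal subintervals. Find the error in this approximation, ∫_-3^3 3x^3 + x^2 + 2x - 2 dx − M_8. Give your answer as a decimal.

Exact integral: ∫_-3^3 f(x) dx = 6.
M_8 = 5.71875.
Error = 6 − 5.71875 = 0.28125.

0.28125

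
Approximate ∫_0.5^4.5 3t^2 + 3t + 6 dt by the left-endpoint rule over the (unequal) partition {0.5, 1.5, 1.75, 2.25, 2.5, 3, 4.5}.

108.890625

Subinterval widths: 1, 0.25, 0.5, 0.25, 0.5, 1.5.
Left endpoints: 0.5, 1.5, 1.75, 2.25, 2.5, 3.
f(0.5) = 8.25, f(1.5) = 17.25, f(1.75) = 20.4375, f(2.25) = 27.9375, f(2.5) = 32.25, f(3) = 42.
Sum = Σ Δt_i · f(t_i).
Sum = 108.890625.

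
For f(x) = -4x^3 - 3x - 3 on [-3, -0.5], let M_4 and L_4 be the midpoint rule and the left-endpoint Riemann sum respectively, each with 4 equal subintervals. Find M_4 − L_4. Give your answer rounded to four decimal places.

-41.0645

M_4 ≈ 84.853516.
L_4 = 125.91796875.
M_4 − L_4 ≈ -41.0645.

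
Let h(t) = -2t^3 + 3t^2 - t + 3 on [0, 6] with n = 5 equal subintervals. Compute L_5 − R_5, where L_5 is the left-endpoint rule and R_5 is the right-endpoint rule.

L_5 = -255.6.
R_5 = -651.6.
L_5 − R_5 = 396.

396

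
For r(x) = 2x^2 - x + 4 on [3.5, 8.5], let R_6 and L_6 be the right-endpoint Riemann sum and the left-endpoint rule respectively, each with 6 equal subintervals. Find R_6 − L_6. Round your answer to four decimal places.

R_6 ≈ 419.907407.
L_6 ≈ 324.074074.
R_6 − L_6 ≈ 95.8333.

95.8333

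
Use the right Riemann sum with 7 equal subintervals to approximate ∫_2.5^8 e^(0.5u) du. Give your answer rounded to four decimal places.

123.6049

Δu = (8 − 2.5)/7 = 11/14.
Right endpoints: 23/7, 57/14, 34/7, 79/14, 45/7, 101/14, 8.
f(23/7) ≈ 5.1699, f(57/14) ≈ 7.6577, f(34/7) ≈ 11.3427, f(79/14) ≈ 16.8008, f(45/7) ≈ 24.8855, f(101/14) ≈ 36.8606, f(8) ≈ 54.5982.
Sum = Δu · [f(23/7) + f(57/14) + f(34/7) + ...].
Sum ≈ 123.6049.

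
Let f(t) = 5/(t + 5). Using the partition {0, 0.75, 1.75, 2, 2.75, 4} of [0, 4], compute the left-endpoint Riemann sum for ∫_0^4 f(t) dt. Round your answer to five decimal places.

3.14692

Subinterval widths: 0.75, 1, 0.25, 0.75, 1.25.
Left endpoints: 0, 0.75, 1.75, 2, 2.75.
f(0) = 1, f(0.75) = 20/23, f(1.75) = 20/27, f(2) = 5/7, f(2.75) = 20/31.
Sum = Σ Δt_i · f(t_i).
Sum ≈ 3.14692.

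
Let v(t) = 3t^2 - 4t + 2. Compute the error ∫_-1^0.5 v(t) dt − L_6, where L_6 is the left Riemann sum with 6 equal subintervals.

Exact integral: ∫_-1^0.5 v(t) dt = 5.625.
L_6 = 6.703125.
Error = 5.625 − 6.703125 = -1.078125.

-1.078125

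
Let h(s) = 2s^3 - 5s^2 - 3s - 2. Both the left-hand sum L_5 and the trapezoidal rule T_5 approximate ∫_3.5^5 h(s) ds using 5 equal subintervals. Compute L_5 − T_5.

L_5 = 64.53.
T_5 = 78.93.
L_5 − T_5 = -14.4.

-14.4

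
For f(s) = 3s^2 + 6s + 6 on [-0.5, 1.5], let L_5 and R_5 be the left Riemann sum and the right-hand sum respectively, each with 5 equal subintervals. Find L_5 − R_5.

-7.2

L_5 = 18.06.
R_5 = 25.26.
L_5 − R_5 = -7.2.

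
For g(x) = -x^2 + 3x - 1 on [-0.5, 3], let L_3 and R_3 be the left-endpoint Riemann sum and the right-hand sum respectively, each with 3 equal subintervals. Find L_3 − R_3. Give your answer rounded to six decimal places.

L_3 ≈ -1.23148148.
R_3 ≈ 0.81018519.
L_3 − R_3 ≈ -2.041667.

-2.041667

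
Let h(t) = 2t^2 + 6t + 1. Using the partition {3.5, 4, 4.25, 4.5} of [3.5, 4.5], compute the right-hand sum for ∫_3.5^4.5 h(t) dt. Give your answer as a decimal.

Subinterval widths: 0.5, 0.25, 0.25.
Right endpoints: 4, 4.25, 4.5.
h(4) = 57, h(4.25) = 62.625, h(4.5) = 68.5.
Sum = Σ Δt_i · h(t_i).
Sum = 61.28125.

61.28125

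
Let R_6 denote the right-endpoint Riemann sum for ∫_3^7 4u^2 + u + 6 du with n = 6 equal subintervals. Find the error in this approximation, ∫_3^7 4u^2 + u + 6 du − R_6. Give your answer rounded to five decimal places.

Exact integral: ∫_3^7 f(u) du ≈ 465.3333333.
R_6 ≈ 521.1851852.
Error ≈ 465.3333333 − 521.1851852 ≈ -55.85185.

-55.85185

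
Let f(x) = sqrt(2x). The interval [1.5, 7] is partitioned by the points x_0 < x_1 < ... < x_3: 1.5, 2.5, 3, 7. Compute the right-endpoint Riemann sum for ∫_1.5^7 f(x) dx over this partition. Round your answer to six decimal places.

18.427442

Subinterval widths: 1, 0.5, 4.
Right endpoints: 2.5, 3, 7.
f(2.5) ≈ 2.236068, f(3) ≈ 2.449490, f(7) ≈ 3.741657.
Sum = Σ Δx_i · f(x_i).
Sum ≈ 18.427442.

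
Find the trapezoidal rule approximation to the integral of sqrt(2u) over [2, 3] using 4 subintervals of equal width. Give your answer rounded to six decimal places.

Δu = (3 − 2)/4 = 0.25.
f(2) ≈ 2.000000, f(2.25) ≈ 2.121320, f(2.5) ≈ 2.236068, f(2.75) ≈ 2.345208, f(3) ≈ 2.449490.
T_4 = (Δu/2)·[f(u_0) + 2f(u_1) + 2f(u_2) + 2f(u_3) + f(u_4)].
Sum ≈ 2.231835.

2.231835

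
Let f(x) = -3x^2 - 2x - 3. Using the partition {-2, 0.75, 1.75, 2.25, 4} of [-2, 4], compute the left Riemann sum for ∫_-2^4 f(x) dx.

Subinterval widths: 2.75, 1, 0.5, 1.75.
Left endpoints: -2, 0.75, 1.75, 2.25.
f(-2) = -11, f(0.75) = -6.1875, f(1.75) = -15.6875, f(2.25) = -22.6875.
Sum = Σ Δx_i · f(x_i).
Sum = -83.984375.

-83.984375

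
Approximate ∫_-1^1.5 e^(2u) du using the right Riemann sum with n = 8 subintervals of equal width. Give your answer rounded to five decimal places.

13.41494

Δu = (1.5 − (-1))/8 = 0.3125.
Right endpoints: -0.6875, -0.375, -0.0625, 0.25, 0.5625, 0.875, 1.1875, 1.5.
f(-0.6875) ≈ 0.25284, f(-0.375) ≈ 0.47237, f(-0.0625) ≈ 0.88250, f(0.25) ≈ 1.64872, f(0.5625) ≈ 3.08022, f(0.875) ≈ 5.75460, f(1.1875) ≈ 10.75101, f(1.5) ≈ 20.08554.
Sum = Δu · [f(-0.6875) + f(-0.375) + f(-0.0625) + ...].
Sum ≈ 13.41494.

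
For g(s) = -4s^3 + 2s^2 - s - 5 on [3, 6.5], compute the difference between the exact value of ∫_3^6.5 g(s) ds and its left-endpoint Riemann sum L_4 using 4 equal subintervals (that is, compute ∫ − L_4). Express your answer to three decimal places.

Exact integral: ∫_3^6.5 g(s) ds ≈ -1573.10417.
L_4 = -1191.88671875.
Error ≈ -1573.10417 − (-1191.88671875) ≈ -381.217.

-381.217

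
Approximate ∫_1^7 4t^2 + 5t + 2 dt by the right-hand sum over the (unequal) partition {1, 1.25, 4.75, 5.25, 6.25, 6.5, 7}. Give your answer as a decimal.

Subinterval widths: 0.25, 3.5, 0.5, 1, 0.25, 0.5.
Right endpoints: 1.25, 4.75, 5.25, 6.25, 6.5, 7.
f(1.25) = 14.5, f(4.75) = 116, f(5.25) = 138.5, f(6.25) = 189.5, f(6.5) = 203.5, f(7) = 233.
Sum = Σ Δt_i · f(t_i).
Sum = 835.75.

835.75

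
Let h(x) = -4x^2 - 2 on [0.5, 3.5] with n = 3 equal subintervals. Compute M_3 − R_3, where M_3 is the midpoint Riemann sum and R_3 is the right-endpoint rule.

27

M_3 = -62.
R_3 = -89.
M_3 − R_3 = 27.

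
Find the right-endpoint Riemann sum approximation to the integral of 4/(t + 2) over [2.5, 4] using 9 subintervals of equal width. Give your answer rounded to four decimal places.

Δt = (4 − 2.5)/9 = 1/6.
Right endpoints: 8/3, 17/6, 3, 19/6, 10/3, 3.5, 11/3, 23/6, 4.
f(8/3) = 6/7, f(17/6) = 24/29, f(3) = 0.8, f(19/6) = 24/31, f(10/3) = 0.75, f(3.5) = 8/11, f(11/3) = 12/17, f(23/6) = 24/35, f(4) = 2/3.
Sum = Δt · [f(8/3) + f(17/6) + f(3) + ...].
Sum ≈ 1.1324.

1.1324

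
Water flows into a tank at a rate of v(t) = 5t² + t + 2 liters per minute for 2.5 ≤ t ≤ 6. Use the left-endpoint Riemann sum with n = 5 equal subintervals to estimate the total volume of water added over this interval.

Δt = (6 − 2.5)/5 = 0.7.
Left endpoints: 2.5, 3.2, 3.9, 4.6, 5.3.
v(2.5) = 35.75, v(3.2) = 56.4, v(3.9) = 81.95, v(4.6) = 112.4, v(5.3) = 147.75.
Sum = Δt · [v(2.5) + v(3.2) + v(3.9) + v(4.6) + v(5.3)].
Sum = 303.975.

303.975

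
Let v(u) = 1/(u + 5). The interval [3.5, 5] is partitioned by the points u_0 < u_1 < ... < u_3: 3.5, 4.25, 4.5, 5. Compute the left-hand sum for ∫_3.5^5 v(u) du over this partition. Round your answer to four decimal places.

Subinterval widths: 0.75, 0.25, 0.5.
Left endpoints: 3.5, 4.25, 4.5.
v(3.5) = 2/17, v(4.25) = 4/37, v(4.5) = 2/19.
Sum = Σ Δu_i · v(u_i).
Sum ≈ 0.1679.

0.1679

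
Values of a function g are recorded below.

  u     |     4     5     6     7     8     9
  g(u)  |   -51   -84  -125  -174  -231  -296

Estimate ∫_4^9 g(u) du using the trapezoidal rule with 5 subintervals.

-787.5

Δu = 1.
T_5 = (1/2)·[(-51) + 2·(-84) + 2·(-125) + 2·(-174) + 2·(-231) + (-296)] = -787.5.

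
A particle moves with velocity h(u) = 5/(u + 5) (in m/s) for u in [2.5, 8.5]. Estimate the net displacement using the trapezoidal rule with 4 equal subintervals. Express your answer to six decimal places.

2.950397

Δu = (8.5 − 2.5)/4 = 1.5.
h(2.5) = 2/3, h(4) = 5/9, h(5.5) = 10/21, h(7) = 5/12, h(8.5) = 10/27.
T_4 = (Δu/2)·[h(u_0) + 2h(u_1) + 2h(u_2) + 2h(u_3) + h(u_4)].
Sum ≈ 2.950397.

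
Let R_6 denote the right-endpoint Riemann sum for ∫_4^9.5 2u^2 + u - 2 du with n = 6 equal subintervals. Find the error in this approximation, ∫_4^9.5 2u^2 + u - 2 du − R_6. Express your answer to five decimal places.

-72.12384

Exact integral: ∫_4^9.5 f(u) du ≈ 555.0416667.
R_6 ≈ 627.1655093.
Error ≈ 555.0416667 − 627.1655093 ≈ -72.12384.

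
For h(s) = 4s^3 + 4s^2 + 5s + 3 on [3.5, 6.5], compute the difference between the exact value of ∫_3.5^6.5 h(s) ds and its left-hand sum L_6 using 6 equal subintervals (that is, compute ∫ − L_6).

257.5

Exact integral: ∫_3.5^6.5 h(s) ds = 2028.
L_6 = 1770.5.
Error = 2028 − 1770.5 = 257.5.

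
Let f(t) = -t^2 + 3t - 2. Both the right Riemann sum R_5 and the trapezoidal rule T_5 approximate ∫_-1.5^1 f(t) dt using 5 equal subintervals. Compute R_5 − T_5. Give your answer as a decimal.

2.1875

R_5 = -6.25.
T_5 = -8.4375.
R_5 − T_5 = 2.1875.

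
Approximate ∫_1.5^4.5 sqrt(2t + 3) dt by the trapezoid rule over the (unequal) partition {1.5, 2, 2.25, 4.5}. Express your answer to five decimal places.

Subinterval widths: 0.5, 0.25, 2.25.
f(1.5) ≈ 2.44949, f(2) ≈ 2.64575, f(2.25) ≈ 2.73861, f(4.5) ≈ 3.46410.
On each subinterval the trapezoid contributes (Δt_i/2)·[f(t_{i-1}) + f(t_i)].
Sum ≈ 8.92491.

8.92491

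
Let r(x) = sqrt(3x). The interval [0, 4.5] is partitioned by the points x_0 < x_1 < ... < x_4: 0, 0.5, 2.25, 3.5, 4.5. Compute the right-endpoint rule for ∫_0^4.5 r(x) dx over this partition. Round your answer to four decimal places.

Subinterval widths: 0.5, 1.75, 1.25, 1.
Right endpoints: 0.5, 2.25, 3.5, 4.5.
r(0.5) ≈ 1.2247, r(2.25) ≈ 2.5981, r(3.5) ≈ 3.2404, r(4.5) ≈ 3.6742.
Sum = Σ Δx_i · r(x_i).
Sum ≈ 12.8837.

12.8837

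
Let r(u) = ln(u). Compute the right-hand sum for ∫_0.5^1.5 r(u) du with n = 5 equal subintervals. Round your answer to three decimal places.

0.060

Δu = (1.5 − 0.5)/5 = 0.2.
Right endpoints: 0.7, 0.9, 1.1, 1.3, 1.5.
r(0.7) ≈ -0.357, r(0.9) ≈ -0.105, r(1.1) ≈ 0.095, r(1.3) ≈ 0.262, r(1.5) ≈ 0.405.
Sum = Δu · [r(0.7) + r(0.9) + r(1.1) + r(1.3) + r(1.5)].
Sum ≈ 0.060.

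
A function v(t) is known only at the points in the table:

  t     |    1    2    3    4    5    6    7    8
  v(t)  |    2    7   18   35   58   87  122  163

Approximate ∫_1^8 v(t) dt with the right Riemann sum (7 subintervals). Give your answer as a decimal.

Δt = 1.
Sum = 1·[7 + 18 + 35 + 58 + 87 + 122 + 163] = 490.

490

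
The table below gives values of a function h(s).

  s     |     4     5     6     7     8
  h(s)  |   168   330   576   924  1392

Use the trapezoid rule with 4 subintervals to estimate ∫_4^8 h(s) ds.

Δs = 1.
T_4 = (1/2)·[168 + 2·330 + 2·576 + 2·924 + 1392] = 2610.

2610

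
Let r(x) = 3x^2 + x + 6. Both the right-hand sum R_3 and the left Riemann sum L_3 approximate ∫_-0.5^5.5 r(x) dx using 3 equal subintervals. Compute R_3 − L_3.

R_3 = 325.5.
L_3 = 133.5.
R_3 − L_3 = 192.

192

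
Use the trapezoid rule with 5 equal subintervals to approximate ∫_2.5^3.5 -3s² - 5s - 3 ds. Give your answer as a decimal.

Δs = (3.5 − 2.5)/5 = 0.2.
f(2.5) = -34.25, f(2.7) = -38.37, f(2.9) = -42.73, f(3.1) = -47.33, f(3.3) = -52.17, f(3.5) = -57.25.
T_5 = (Δs/2)·[f(s_0) + 2f(s_1) + ... + 2f(s_{4}) + f(s_5)].
Sum = -45.27.

-45.27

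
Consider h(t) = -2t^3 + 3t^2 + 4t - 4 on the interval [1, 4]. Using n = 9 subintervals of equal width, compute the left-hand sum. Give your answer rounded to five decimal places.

-35.66667

Δt = (4 − 1)/9 = 1/3.
Left endpoints: 1, 4/3, 5/3, 2, 7/3, 8/3, 3, 10/3, 11/3.
h(1) = 1, h(4/3) = 52/27, h(5/3) = 47/27, h(2) = 0, h(7/3) = -101/27, h(8/3) = -268/27, h(3) = -19, h(10/3) = -848/27, h(11/3) = -1285/27.
Sum = Δt · [h(1) + h(4/3) + h(5/3) + ...].
Sum ≈ -35.66667.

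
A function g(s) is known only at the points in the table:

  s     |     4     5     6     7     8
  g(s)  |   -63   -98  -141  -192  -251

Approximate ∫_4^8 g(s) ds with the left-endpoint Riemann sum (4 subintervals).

Δs = 1.
Sum = 1·[(-63) + (-98) + (-141) + (-192)] = -494.

-494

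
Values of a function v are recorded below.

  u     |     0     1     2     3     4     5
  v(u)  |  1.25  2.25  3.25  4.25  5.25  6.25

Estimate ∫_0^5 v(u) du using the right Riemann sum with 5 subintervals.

Δu = 1.
Sum = 1·[2.25 + 3.25 + 4.25 + 5.25 + 6.25] = 21.25.

21.25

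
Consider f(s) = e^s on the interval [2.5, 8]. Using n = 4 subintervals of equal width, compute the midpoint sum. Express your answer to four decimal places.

Δs = (8 − 2.5)/4 = 1.375.
Midpoints: 3.1875, 4.5625, 5.9375, 7.3125.
f(3.1875) ≈ 24.2278, f(4.5625) ≈ 95.8227, f(5.9375) ≈ 378.9863, f(7.3125) ≈ 1498.9198.
Sum = Δs · [f(3.1875) + f(4.5625) + f(5.9375) + f(7.3125)].
Sum ≈ 2747.1903.

2747.1903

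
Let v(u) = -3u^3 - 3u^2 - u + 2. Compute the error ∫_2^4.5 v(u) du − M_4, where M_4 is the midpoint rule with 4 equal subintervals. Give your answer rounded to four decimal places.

Exact integral: ∫_2^4.5 v(u) du = -381.796875.
M_4 ≈ -379.172363.
Error ≈ -381.796875 − (-379.172363) ≈ -2.6245.

-2.6245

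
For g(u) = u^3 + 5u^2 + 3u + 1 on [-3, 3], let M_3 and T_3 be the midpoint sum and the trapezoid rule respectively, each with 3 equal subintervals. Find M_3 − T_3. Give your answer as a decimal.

M_3 = 86.
T_3 = 116.
M_3 − T_3 = -30.

-30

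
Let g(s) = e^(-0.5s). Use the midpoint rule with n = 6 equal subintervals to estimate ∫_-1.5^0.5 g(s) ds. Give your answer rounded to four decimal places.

Δs = (0.5 − (-1.5))/6 = 1/3.
Midpoints: -4/3, -1, -2/3, -1/3, 0, 1/3.
g(-4/3) ≈ 1.9477, g(-1) ≈ 1.6487, g(-2/3) ≈ 1.3956, g(-1/3) ≈ 1.1814, g(0) ≈ 1.0000, g(1/3) ≈ 0.8465.
Sum = Δs · [g(-4/3) + g(-1) + g(-2/3) + ...].
Sum ≈ 2.6733.

2.6733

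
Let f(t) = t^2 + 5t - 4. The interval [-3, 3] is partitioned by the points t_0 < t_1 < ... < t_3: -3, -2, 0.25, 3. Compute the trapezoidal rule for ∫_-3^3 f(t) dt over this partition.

Subinterval widths: 1, 2.25, 2.75.
f(-3) = -10, f(-2) = -10, f(0.25) = -2.6875, f(3) = 20.
On each subinterval the trapezoid contributes (Δt_i/2)·[f(t_{i-1}) + f(t_i)].
Sum = -0.46875.

-0.46875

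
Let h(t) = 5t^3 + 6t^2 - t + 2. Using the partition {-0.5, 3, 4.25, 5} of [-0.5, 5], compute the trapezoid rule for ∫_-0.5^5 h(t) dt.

Subinterval widths: 3.5, 1.25, 0.75.
h(-0.5) = 3.375, h(3) = 188, h(4.25) = 489.953125, h(5) = 772.
On each subinterval the trapezoid contributes (Δt_i/2)·[h(t_{i-1}) + h(t_i)].
Sum = 1231.859375.

1231.859375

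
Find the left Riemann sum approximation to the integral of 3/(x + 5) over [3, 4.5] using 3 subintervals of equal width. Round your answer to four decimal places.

0.5306

Δx = (4.5 − 3)/3 = 0.5.
Left endpoints: 3, 3.5, 4.
f(3) = 0.375, f(3.5) = 6/17, f(4) = 1/3.
Sum = Δx · [f(3) + f(3.5) + f(4)].
Sum ≈ 0.5306.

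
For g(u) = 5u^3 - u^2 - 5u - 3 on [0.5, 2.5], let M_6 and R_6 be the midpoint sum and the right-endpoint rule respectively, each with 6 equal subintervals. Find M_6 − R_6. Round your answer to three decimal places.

M_6 ≈ 22.18519.
R_6 ≈ 33.62963.
M_6 − R_6 ≈ -11.444.

-11.444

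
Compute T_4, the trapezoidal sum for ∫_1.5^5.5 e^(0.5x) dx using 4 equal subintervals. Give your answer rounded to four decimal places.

27.6125

Δx = (5.5 − 1.5)/4 = 1.
f(1.5) ≈ 2.1170, f(2.5) ≈ 3.4903, f(3.5) ≈ 5.7546, f(4.5) ≈ 9.4877, f(5.5) ≈ 15.6426.
T_4 = (Δx/2)·[f(x_0) + 2f(x_1) + 2f(x_2) + 2f(x_3) + f(x_4)].
Sum ≈ 27.6125.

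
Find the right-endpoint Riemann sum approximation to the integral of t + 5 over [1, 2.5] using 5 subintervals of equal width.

10.35

Δt = (2.5 − 1)/5 = 0.3.
Right endpoints: 1.3, 1.6, 1.9, 2.2, 2.5.
f(1.3) = 6.3, f(1.6) = 6.6, f(1.9) = 6.9, f(2.2) = 7.2, f(2.5) = 7.5.
Sum = Δt · [f(1.3) + f(1.6) + f(1.9) + f(2.2) + f(2.5)].
Sum = 10.35.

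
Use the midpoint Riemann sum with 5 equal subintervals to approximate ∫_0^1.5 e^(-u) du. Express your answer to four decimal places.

0.7740

Δu = (1.5 − 0)/5 = 0.3.
Midpoints: 0.15, 0.45, 0.75, 1.05, 1.35.
f(0.15) ≈ 0.8607, f(0.45) ≈ 0.6376, f(0.75) ≈ 0.4724, f(1.05) ≈ 0.3499, f(1.35) ≈ 0.2592.
Sum = Δu · [f(0.15) + f(0.45) + f(0.75) + f(1.05) + f(1.35)].
Sum ≈ 0.7740.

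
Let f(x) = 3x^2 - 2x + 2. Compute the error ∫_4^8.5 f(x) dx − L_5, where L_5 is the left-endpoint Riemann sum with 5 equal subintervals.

Exact integral: ∫_4^8.5 f(x) dx = 502.875.
L_5 = 432.81.
Error = 502.875 − 432.81 = 70.065.

70.065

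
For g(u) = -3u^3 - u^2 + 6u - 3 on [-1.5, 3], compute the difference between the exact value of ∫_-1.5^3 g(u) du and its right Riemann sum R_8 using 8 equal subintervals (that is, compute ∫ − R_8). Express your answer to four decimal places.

21.7727

Exact integral: ∫_-1.5^3 g(u) du = -60.328125.
R_8 ≈ -82.100830.
Error ≈ -60.328125 − (-82.100830) ≈ 21.7727.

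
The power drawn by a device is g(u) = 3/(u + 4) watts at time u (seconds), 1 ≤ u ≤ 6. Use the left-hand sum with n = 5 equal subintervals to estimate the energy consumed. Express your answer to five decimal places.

2.23690

Δu = (6 − 1)/5 = 1.
Left endpoints: 1, 2, 3, 4, 5.
g(1) = 0.6, g(2) = 0.5, g(3) = 3/7, g(4) = 0.375, g(5) = 1/3.
Sum = Δu · [g(1) + g(2) + g(3) + g(4) + g(5)].
Sum ≈ 2.23690.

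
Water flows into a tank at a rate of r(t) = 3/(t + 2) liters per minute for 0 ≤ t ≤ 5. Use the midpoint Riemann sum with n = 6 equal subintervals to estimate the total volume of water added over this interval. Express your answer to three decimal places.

Δt = (5 − 0)/6 = 5/6.
Midpoints: 5/12, 1.25, 25/12, 35/12, 3.75, 55/12.
r(5/12) = 36/29, r(1.25) = 12/13, r(25/12) = 36/49, r(35/12) = 36/59, r(3.75) = 12/23, r(55/12) = 36/79.
Sum = Δt · [r(5/12) + r(1.25) + r(25/12) + ...].
Sum ≈ 3.739.

3.739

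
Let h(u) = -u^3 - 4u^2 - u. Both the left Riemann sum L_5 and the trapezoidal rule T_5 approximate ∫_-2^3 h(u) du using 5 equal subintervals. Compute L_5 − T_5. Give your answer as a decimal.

L_5 = -40.
T_5 = -70.
L_5 − T_5 = 30.

30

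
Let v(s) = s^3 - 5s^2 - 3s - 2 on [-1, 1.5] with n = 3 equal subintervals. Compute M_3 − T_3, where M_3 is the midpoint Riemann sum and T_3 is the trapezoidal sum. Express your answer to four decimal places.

1.8446

M_3 ≈ -12.536169.
T_3 ≈ -14.380787.
M_3 − T_3 ≈ 1.8446.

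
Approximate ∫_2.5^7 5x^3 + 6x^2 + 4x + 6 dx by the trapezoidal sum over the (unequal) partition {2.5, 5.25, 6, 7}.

Subinterval widths: 2.75, 0.75, 1.
f(2.5) = 131.625, f(5.25) = 915.890625, f(6) = 1326, f(7) = 2043.
On each subinterval the trapezoid contributes (Δx_i/2)·[f(x_{i-1}) + f(x_i)].
Sum = 3965.54296875.

3965.54296875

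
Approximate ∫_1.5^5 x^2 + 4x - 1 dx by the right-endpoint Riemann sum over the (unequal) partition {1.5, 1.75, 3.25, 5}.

113.109375

Subinterval widths: 0.25, 1.5, 1.75.
Right endpoints: 1.75, 3.25, 5.
f(1.75) = 9.0625, f(3.25) = 22.5625, f(5) = 44.
Sum = Σ Δx_i · f(x_i).
Sum = 113.109375.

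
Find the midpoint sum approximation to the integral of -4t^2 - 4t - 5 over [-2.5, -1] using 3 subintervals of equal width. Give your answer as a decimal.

Δt = (-1 − (-2.5))/3 = 0.5.
Midpoints: -2.25, -1.75, -1.25.
f(-2.25) = -16.25, f(-1.75) = -10.25, f(-1.25) = -6.25.
Sum = Δt · [f(-2.25) + f(-1.75) + f(-1.25)].
Sum = -16.375.

-16.375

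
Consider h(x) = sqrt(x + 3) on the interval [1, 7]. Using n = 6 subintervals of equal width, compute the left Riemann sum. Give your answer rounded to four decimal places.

15.1597

Δx = (7 − 1)/6 = 1.
Left endpoints: 1, 2, 3, 4, 5, 6.
h(1) ≈ 2.0000, h(2) ≈ 2.2361, h(3) ≈ 2.4495, h(4) ≈ 2.6458, h(5) ≈ 2.8284, h(6) ≈ 3.0000.
Sum = Δx · [h(1) + h(2) + h(3) + ...].
Sum ≈ 15.1597.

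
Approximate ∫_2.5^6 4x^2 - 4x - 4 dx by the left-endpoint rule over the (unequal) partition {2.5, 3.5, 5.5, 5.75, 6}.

Subinterval widths: 1, 2, 0.25, 0.25.
Left endpoints: 2.5, 3.5, 5.5, 5.75.
f(2.5) = 11, f(3.5) = 31, f(5.5) = 95, f(5.75) = 105.25.
Sum = Σ Δx_i · f(x_i).
Sum = 123.0625.

123.0625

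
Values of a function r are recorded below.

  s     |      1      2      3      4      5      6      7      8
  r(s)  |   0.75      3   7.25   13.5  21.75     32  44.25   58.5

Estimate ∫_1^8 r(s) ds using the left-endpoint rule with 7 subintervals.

Δs = 1.
Sum = 1·[0.75 + 3 + 7.25 + 13.5 + 21.75 + 32 + 44.25] = 122.5.

122.5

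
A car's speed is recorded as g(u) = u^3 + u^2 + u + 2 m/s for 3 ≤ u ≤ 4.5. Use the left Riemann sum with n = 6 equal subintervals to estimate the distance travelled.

102.84765625

Δu = (4.5 − 3)/6 = 0.25.
Left endpoints: 3, 3.25, 3.5, 3.75, 4, 4.25.
g(3) = 41, g(3.25) = 50.140625, g(3.5) = 60.625, g(3.75) = 72.546875, g(4) = 86, g(4.25) = 101.078125.
Sum = Δu · [g(3) + g(3.25) + g(3.5) + ...].
Sum = 102.84765625.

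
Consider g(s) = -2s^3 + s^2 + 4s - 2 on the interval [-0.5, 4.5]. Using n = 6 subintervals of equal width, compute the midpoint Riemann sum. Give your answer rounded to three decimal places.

-141.400

Δs = (4.5 − (-0.5))/6 = 5/6.
Midpoints: -1/12, 0.75, 19/12, 29/12, 3.25, 49/12.
g(-1/12) = -2009/864, g(0.75) = 0.71875, g(19/12) = -949/864, g(29/12) = -12719/864, g(3.25) = -47.09375, g(49/12) = -90859/864.
Sum = Δs · [g(-1/12) + g(0.75) + g(19/12) + ...].
Sum ≈ -141.400.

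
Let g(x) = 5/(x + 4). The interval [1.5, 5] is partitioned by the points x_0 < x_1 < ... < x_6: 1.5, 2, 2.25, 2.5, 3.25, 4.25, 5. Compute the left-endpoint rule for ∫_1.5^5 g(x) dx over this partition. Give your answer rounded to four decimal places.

2.5840

Subinterval widths: 0.5, 0.25, 0.25, 0.75, 1, 0.75.
Left endpoints: 1.5, 2, 2.25, 2.5, 3.25, 4.25.
g(1.5) = 10/11, g(2) = 5/6, g(2.25) = 0.8, g(2.5) = 10/13, g(3.25) = 20/29, g(4.25) = 20/33.
Sum = Σ Δx_i · g(x_i).
Sum ≈ 2.5840.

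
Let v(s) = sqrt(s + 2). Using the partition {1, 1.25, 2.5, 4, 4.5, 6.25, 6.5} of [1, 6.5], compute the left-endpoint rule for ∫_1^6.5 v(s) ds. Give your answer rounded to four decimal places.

12.2729

Subinterval widths: 0.25, 1.25, 1.5, 0.5, 1.75, 0.25.
Left endpoints: 1, 1.25, 2.5, 4, 4.5, 6.25.
v(1) ≈ 1.7321, v(1.25) ≈ 1.8028, v(2.5) ≈ 2.1213, v(4) ≈ 2.4495, v(4.5) ≈ 2.5495, v(6.25) ≈ 2.8723.
Sum = Σ Δs_i · v(s_i).
Sum ≈ 12.2729.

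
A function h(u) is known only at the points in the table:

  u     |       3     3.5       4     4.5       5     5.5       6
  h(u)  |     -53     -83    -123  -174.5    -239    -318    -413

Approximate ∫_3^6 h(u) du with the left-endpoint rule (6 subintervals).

-495.25

Δu = 0.5.
Sum = 0.5·[(-53) + (-83) + (-123) + (-174.5) + (-239) + (-318)] = -495.25.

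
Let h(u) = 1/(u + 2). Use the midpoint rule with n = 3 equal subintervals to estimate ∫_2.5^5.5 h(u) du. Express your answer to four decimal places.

Δu = (5.5 − 2.5)/3 = 1.
Midpoints: 3, 4, 5.
h(3) = 0.2, h(4) = 1/6, h(5) = 1/7.
Sum = Δu · [h(3) + h(4) + h(5)].
Sum ≈ 0.5095.

0.5095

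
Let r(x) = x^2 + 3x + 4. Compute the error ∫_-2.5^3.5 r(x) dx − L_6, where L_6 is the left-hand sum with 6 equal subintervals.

Exact integral: ∫_-2.5^3.5 r(x) dx = 52.5.
L_6 = 41.5.
Error = 52.5 − 41.5 = 11.

11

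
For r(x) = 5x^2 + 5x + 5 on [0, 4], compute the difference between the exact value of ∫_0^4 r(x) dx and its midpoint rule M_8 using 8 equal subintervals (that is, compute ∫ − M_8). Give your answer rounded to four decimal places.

0.4167

Exact integral: ∫_0^4 r(x) dx ≈ 166.666667.
M_8 = 166.25.
Error ≈ 166.666667 − 166.25 ≈ 0.4167.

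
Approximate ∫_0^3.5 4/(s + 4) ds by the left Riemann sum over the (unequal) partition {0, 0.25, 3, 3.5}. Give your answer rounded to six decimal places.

Subinterval widths: 0.25, 2.75, 0.5.
Left endpoints: 0, 0.25, 3.
f(0) = 1, f(0.25) = 16/17, f(3) = 4/7.
Sum = Σ Δs_i · f(s_i).
Sum ≈ 3.123950.

3.123950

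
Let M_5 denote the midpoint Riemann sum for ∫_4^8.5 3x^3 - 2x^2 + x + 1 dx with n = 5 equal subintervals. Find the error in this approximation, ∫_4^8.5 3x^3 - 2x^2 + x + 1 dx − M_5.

Exact integral: ∫_4^8.5 f(x) dx = 3388.921875.
M_5 = 3372.4434375.
Error = 3388.921875 − 3372.4434375 = 16.4784375.

16.4784375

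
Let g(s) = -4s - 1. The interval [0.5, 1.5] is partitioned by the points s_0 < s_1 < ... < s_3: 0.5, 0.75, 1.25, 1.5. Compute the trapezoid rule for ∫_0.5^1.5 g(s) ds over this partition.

-5

Subinterval widths: 0.25, 0.5, 0.25.
g(0.5) = -3, g(0.75) = -4, g(1.25) = -6, g(1.5) = -7.
On each subinterval the trapezoid contributes (Δs_i/2)·[g(s_{i-1}) + g(s_i)].
Sum = -5.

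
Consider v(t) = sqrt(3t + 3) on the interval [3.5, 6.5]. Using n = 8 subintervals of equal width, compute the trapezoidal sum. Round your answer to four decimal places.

Δt = (6.5 − 3.5)/8 = 0.375.
v(3.5) ≈ 3.6742, v(3.875) ≈ 3.8243, v(4.25) ≈ 3.9686, v(4.625) ≈ 4.1079, v(5) ≈ 4.2426, v(5.375) ≈ 4.3732, v(5.75) ≈ 4.5000, v(6.125) ≈ 4.6233, v(6.5) ≈ 4.7434.
T_8 = (Δt/2)·[v(t_0) + 2v(t_1) + ... + 2v(t_{7}) + v(t_8)].
Sum ≈ 12.6933.

12.6933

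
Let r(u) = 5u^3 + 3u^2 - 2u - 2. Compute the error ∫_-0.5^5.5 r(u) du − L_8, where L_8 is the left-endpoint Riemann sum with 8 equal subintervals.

Exact integral: ∫_-0.5^5.5 r(u) du = 1268.25.
L_8 = 949.59375.
Error = 1268.25 − 949.59375 = 318.65625.

318.65625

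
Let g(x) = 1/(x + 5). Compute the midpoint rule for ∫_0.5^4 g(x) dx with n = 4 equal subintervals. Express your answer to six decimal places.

Δx = (4 − 0.5)/4 = 0.875.
Midpoints: 0.9375, 1.8125, 2.6875, 3.5625.
g(0.9375) = 16/95, g(1.8125) = 16/109, g(2.6875) = 16/123, g(3.5625) = 16/137.
Sum = Δx · [g(0.9375) + g(1.8125) + g(2.6875) + g(3.5625)].
Sum ≈ 0.491820.

0.491820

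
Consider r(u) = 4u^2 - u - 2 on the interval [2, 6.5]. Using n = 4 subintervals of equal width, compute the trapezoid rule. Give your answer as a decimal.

Δu = (6.5 − 2)/4 = 1.125.
r(2) = 12, r(3.125) = 33.9375, r(4.25) = 66, r(5.375) = 108.1875, r(6.5) = 160.5.
T_4 = (Δu/2)·[r(u_0) + 2r(u_1) + 2r(u_2) + 2r(u_3) + r(u_4)].
Sum = 331.171875.

331.171875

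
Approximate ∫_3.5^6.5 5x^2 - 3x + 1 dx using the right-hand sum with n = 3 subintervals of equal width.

417.25

Δx = (6.5 − 3.5)/3 = 1.
Right endpoints: 4.5, 5.5, 6.5.
f(4.5) = 88.75, f(5.5) = 135.75, f(6.5) = 192.75.
Sum = Δx · [f(4.5) + f(5.5) + f(6.5)].
Sum = 417.25.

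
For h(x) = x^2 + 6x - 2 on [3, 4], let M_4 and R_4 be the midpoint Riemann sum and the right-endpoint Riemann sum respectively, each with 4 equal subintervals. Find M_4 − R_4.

-1.640625

M_4 = 31.328125.
R_4 = 32.96875.
M_4 − R_4 = -1.640625.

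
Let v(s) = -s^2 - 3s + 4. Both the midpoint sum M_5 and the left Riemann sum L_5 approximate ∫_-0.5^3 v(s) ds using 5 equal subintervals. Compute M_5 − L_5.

M_5 = -8.02375.
L_5 = -1.715.
M_5 − L_5 = -6.30875.

-6.30875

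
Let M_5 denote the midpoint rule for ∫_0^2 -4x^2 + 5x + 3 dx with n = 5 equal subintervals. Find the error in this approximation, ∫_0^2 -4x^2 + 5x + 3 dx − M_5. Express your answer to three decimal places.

-0.107

Exact integral: ∫_0^2 f(x) dx ≈ 5.33333.
M_5 = 5.44.
Error ≈ 5.33333 − 5.44 ≈ -0.107.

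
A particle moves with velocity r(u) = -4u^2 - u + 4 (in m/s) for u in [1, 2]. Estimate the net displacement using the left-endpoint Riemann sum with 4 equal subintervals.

-5.25

Δu = (2 − 1)/4 = 0.25.
Left endpoints: 1, 1.25, 1.5, 1.75.
r(1) = -1, r(1.25) = -3.5, r(1.5) = -6.5, r(1.75) = -10.
Sum = Δu · [r(1) + r(1.25) + r(1.5) + r(1.75)].
Sum = -5.25.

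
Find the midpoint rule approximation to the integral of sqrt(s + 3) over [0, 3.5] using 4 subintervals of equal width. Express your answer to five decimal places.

7.58671

Δs = (3.5 − 0)/4 = 0.875.
Midpoints: 0.4375, 1.3125, 2.1875, 3.0625.
f(0.4375) ≈ 1.85405, f(1.3125) ≈ 2.07666, f(2.1875) ≈ 2.27761, f(3.0625) ≈ 2.46221.
Sum = Δs · [f(0.4375) + f(1.3125) + f(2.1875) + f(3.0625)].
Sum ≈ 7.58671.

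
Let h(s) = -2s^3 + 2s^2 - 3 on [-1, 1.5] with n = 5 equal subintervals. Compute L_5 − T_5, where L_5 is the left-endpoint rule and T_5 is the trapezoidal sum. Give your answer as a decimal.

L_5 = -5.
T_5 = -6.5625.
L_5 − T_5 = 1.5625.

1.5625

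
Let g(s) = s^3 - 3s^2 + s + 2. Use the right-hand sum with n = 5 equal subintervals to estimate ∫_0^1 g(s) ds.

1.64

Δs = (1 − 0)/5 = 0.2.
Right endpoints: 0.2, 0.4, 0.6, 0.8, 1.
g(0.2) = 2.088, g(0.4) = 1.984, g(0.6) = 1.736, g(0.8) = 1.392, g(1) = 1.
Sum = Δs · [g(0.2) + g(0.4) + g(0.6) + g(0.8) + g(1)].
Sum = 1.64.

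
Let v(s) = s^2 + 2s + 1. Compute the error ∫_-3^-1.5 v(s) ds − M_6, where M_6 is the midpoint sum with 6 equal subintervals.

0.0078125

Exact integral: ∫_-3^-1.5 v(s) ds = 2.625.
M_6 = 2.6171875.
Error = 2.625 − 2.6171875 = 0.0078125.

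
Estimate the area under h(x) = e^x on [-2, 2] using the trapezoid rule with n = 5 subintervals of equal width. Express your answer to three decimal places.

7.637

Δx = (2 − (-2))/5 = 0.8.
h(-2) ≈ 0.135, h(-1.2) ≈ 0.301, h(-0.4) ≈ 0.670, h(0.4) ≈ 1.492, h(1.2) ≈ 3.320, h(2) ≈ 7.389.
T_5 = (Δx/2)·[h(x_0) + 2h(x_1) + ... + 2h(x_{4}) + h(x_5)].
Sum ≈ 7.637.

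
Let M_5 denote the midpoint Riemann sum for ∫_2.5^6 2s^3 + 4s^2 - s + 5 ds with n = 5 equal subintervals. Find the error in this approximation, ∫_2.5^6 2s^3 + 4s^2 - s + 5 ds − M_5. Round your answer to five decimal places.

Exact integral: ∫_2.5^6 f(s) ds ≈ 898.2604167.
M_5 = 894.044375.
Error ≈ 898.2604167 − 894.044375 ≈ 4.21604.

4.21604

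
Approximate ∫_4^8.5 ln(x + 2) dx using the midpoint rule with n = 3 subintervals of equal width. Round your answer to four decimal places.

9.4455

Δx = (8.5 − 4)/3 = 1.5.
Midpoints: 4.75, 6.25, 7.75.
f(4.75) ≈ 1.9095, f(6.25) ≈ 2.1102, f(7.75) ≈ 2.2773.
Sum = Δx · [f(4.75) + f(6.25) + f(7.75)].
Sum ≈ 9.4455.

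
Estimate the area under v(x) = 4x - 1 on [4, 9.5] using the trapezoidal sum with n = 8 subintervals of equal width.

143

Δx = (9.5 − 4)/8 = 0.6875.
v(4) = 15, v(4.6875) = 17.75, v(5.375) = 20.5, v(6.0625) = 23.25, v(6.75) = 26, v(7.4375) = 28.75, v(8.125) = 31.5, v(8.8125) = 34.25, v(9.5) = 37.
T_8 = (Δx/2)·[v(x_0) + 2v(x_1) + ... + 2v(x_{7}) + v(x_8)].
Sum = 143.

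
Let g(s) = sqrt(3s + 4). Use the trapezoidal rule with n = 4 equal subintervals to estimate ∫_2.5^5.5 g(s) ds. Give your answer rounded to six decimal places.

11.954647

Δs = (5.5 − 2.5)/4 = 0.75.
g(2.5) ≈ 3.391165, g(3.25) ≈ 3.708099, g(4) ≈ 4.000000, g(4.75) ≈ 4.272002, g(5.5) ≈ 4.527693.
T_4 = (Δs/2)·[g(s_0) + 2g(s_1) + 2g(s_2) + 2g(s_3) + g(s_4)].
Sum ≈ 11.954647.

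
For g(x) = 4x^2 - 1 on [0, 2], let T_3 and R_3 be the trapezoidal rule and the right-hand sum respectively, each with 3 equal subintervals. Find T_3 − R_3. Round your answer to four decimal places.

-5.3333

T_3 ≈ 9.259259.
R_3 ≈ 14.592593.
T_3 − R_3 ≈ -5.3333.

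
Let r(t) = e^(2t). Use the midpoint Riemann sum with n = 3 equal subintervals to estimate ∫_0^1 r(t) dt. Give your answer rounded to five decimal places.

Δt = (1 − 0)/3 = 1/3.
Midpoints: 1/6, 0.5, 5/6.
r(1/6) ≈ 1.39561, r(0.5) ≈ 2.71828, r(5/6) ≈ 5.29449.
Sum = Δt · [r(1/6) + r(0.5) + r(5/6)].
Sum ≈ 3.13613.

3.13613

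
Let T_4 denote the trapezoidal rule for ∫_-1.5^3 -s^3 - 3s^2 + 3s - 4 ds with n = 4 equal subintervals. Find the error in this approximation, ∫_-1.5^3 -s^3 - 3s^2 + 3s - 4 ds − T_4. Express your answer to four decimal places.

Exact integral: ∫_-1.5^3 f(s) ds = -57.234375.
T_4 ≈ -62.217773.
Error ≈ -57.234375 − (-62.217773) ≈ 4.9834.

4.9834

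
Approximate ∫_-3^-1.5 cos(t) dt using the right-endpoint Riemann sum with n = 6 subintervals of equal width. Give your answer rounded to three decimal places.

Δt = (-1.5 − (-3))/6 = 0.25.
Right endpoints: -2.75, -2.5, -2.25, -2, -1.75, -1.5.
f(-2.75) ≈ -0.924, f(-2.5) ≈ -0.801, f(-2.25) ≈ -0.628, f(-2) ≈ -0.416, f(-1.75) ≈ -0.178, f(-1.5) ≈ 0.071.
Sum = Δt · [f(-2.75) + f(-2.5) + f(-2.25) + ...].
Sum ≈ -0.719.

-0.719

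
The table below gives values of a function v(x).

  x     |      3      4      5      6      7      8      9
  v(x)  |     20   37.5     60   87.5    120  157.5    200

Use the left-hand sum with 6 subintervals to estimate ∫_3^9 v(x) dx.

482.5

Δx = 1.
Sum = 1·[20 + 37.5 + 60 + 87.5 + 120 + 157.5] = 482.5.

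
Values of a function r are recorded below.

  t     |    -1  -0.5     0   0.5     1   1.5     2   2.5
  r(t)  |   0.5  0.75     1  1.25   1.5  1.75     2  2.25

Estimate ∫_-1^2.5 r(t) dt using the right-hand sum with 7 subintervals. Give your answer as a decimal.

5.25

Δt = 0.5.
Sum = 0.5·[0.75 + 1 + 1.25 + 1.5 + 1.75 + 2 + 2.25] = 5.25.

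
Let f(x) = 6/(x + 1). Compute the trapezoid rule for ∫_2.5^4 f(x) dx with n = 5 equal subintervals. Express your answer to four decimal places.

2.1419

Δx = (4 − 2.5)/5 = 0.3.
f(2.5) = 12/7, f(2.8) = 30/19, f(3.1) = 60/41, f(3.4) = 15/11, f(3.7) = 60/47, f(4) = 1.2.
T_5 = (Δx/2)·[f(x_0) + 2f(x_1) + ... + 2f(x_{4}) + f(x_5)].
Sum ≈ 2.1419.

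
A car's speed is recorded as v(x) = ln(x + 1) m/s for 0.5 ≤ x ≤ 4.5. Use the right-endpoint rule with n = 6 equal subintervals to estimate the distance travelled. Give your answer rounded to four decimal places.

Δx = (4.5 − 0.5)/6 = 2/3.
Right endpoints: 7/6, 11/6, 2.5, 19/6, 23/6, 4.5.
v(7/6) ≈ 0.7732, v(11/6) ≈ 1.0415, v(2.5) ≈ 1.2528, v(19/6) ≈ 1.4271, v(23/6) ≈ 1.5755, v(4.5) ≈ 1.7047.
Sum = Δx · [v(7/6) + v(11/6) + v(2.5) + ...].
Sum ≈ 5.1832.

5.1832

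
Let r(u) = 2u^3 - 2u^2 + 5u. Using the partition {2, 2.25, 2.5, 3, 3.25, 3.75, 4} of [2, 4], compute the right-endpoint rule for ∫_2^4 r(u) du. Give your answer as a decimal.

Subinterval widths: 0.25, 0.25, 0.5, 0.25, 0.5, 0.25.
Right endpoints: 2.25, 2.5, 3, 3.25, 3.75, 4.
r(2.25) = 23.90625, r(2.5) = 31.25, r(3) = 51, r(3.25) = 63.78125, r(3.75) = 96.09375, r(4) = 116.
Sum = Σ Δu_i · r(u_i).
Sum = 132.28125.

132.28125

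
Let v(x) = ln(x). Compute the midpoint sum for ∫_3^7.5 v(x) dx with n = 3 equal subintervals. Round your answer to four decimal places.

7.3343

Δx = (7.5 − 3)/3 = 1.5.
Midpoints: 3.75, 5.25, 6.75.
v(3.75) ≈ 1.3218, v(5.25) ≈ 1.6582, v(6.75) ≈ 1.9095.
Sum = Δx · [v(3.75) + v(5.25) + v(6.75)].
Sum ≈ 7.3343.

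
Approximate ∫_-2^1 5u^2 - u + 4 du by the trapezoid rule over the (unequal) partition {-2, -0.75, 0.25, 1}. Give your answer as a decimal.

31.3125

Subinterval widths: 1.25, 1, 0.75.
f(-2) = 26, f(-0.75) = 7.5625, f(0.25) = 4.0625, f(1) = 8.
On each subinterval the trapezoid contributes (Δu_i/2)·[f(u_{i-1}) + f(u_i)].
Sum = 31.3125.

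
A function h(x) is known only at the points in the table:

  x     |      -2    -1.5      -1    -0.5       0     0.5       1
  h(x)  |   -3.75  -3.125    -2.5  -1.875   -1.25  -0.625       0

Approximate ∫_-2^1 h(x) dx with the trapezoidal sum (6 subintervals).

Δx = 0.5.
T_6 = (0.5/2)·[(-3.75) + 2·(-3.125) + 2·(-2.5) + 2·(-1.875) + 2·(-1.25) + 2·(-0.625) + 0] = -5.625.

-5.625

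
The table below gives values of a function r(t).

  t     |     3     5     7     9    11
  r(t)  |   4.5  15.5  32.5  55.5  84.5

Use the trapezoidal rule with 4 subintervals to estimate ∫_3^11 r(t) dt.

Δt = 2.
T_4 = (2/2)·[4.5 + 2·15.5 + 2·32.5 + 2·55.5 + 84.5] = 296.

296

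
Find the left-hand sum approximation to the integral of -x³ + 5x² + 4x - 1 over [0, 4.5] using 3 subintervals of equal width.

Δx = (4.5 − 0)/3 = 1.5.
Left endpoints: 0, 1.5, 3.
f(0) = -1, f(1.5) = 12.875, f(3) = 29.
Sum = Δx · [f(0) + f(1.5) + f(3)].
Sum = 61.3125.

61.3125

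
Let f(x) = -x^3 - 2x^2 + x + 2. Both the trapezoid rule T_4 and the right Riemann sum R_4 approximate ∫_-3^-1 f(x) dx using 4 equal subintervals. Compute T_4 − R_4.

T_4 = 3.
R_4 = 1.
T_4 − R_4 = 2.

2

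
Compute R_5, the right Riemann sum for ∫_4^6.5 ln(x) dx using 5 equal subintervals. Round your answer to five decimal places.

Δx = (6.5 − 4)/5 = 0.5.
Right endpoints: 4.5, 5, 5.5, 6, 6.5.
f(4.5) ≈ 1.50408, f(5) ≈ 1.60944, f(5.5) ≈ 1.70475, f(6) ≈ 1.79176, f(6.5) ≈ 1.87180.
Sum = Δx · [f(4.5) + f(5) + f(5.5) + f(6) + f(6.5)].
Sum ≈ 4.24091.

4.24091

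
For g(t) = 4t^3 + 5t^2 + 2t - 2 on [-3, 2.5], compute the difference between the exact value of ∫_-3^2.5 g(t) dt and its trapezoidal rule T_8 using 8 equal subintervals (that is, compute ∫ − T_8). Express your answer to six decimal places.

-0.866536

Exact integral: ∫_-3^2.5 g(t) dt ≈ 15.35416667.
T_8 ≈ 16.22070312.
Error ≈ 15.35416667 − 16.22070312 ≈ -0.866536.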